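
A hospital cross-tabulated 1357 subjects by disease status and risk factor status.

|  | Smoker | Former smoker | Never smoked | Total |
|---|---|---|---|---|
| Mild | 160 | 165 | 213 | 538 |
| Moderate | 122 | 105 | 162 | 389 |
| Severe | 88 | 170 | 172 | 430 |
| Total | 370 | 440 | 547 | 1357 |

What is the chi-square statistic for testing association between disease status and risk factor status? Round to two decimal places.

Grand total N = 1357.
Expected counts (row total × column total / N):
  Mild, Smoker: 538×370/1357 = 146.691
  Mild, Former smoker: 538×440/1357 = 174.444
  Mild, Never smoked: 538×547/1357 = 216.865
  Moderate, Smoker: 389×370/1357 = 106.065
  Moderate, Former smoker: 389×440/1357 = 126.131
  Moderate, Never smoked: 389×547/1357 = 156.804
  Severe, Smoker: 430×370/1357 = 117.244
  Severe, Former smoker: 430×440/1357 = 139.425
  Severe, Never smoked: 430×547/1357 = 173.331
Contributions (O − E)²/E:
  (160 − 146.691)²/146.691 = 1.2075
  (165 − 174.444)²/174.444 = 0.5113
  (213 − 216.865)²/216.865 = 0.0689
  (122 − 106.065)²/106.065 = 2.3940
  (105 − 126.131)²/126.131 = 3.5401
  (162 − 156.804)²/156.804 = 0.1722
  (88 − 117.244)²/117.244 = 7.2943
  (170 − 139.425)²/139.425 = 6.7049
  (172 − 173.331)²/173.331 = 0.0102
χ² = 1.2075 + 0.5113 + 0.0689 + 2.3940 + 3.5401 + 0.1722 + 7.2943 + 6.7049 + 0.0102 = 21.90

21.90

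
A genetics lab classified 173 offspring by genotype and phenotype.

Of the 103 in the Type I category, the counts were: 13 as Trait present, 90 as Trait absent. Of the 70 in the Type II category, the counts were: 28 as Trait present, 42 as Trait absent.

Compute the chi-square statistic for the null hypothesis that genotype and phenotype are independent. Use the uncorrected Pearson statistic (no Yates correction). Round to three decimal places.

17.276

Row totals: 103, 70. Column totals: 41, 132. Grand total N = 173.
Expected counts (row total × column total / N):
  Type I, Trait present: 103×41/173 = 24.4104
  Type I, Trait absent: 103×132/173 = 78.5896
  Type II, Trait present: 70×41/173 = 16.5896
  Type II, Trait absent: 70×132/173 = 53.4104
Contributions (O − E)²/E:
  (13 − 24.4104)²/24.4104 = 5.3337
  (90 − 78.5896)²/78.5896 = 1.6567
  (28 − 16.5896)²/16.5896 = 7.8481
  (42 − 53.4104)²/53.4104 = 2.4377
χ² = 5.3337 + 1.6567 + 7.8481 + 2.4377 = 17.276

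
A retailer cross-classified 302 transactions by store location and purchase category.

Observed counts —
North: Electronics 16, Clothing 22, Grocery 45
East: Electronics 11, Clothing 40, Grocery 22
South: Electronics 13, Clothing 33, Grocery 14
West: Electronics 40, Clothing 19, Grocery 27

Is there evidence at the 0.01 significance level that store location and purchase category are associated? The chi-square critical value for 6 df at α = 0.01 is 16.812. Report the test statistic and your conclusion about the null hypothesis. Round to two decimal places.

49.08; reject H₀

Row totals: 83, 73, 60, 86. Column totals: 80, 114, 108. Grand total N = 302.
Expected counts (row total × column total / N):
  North, Electronics: 83×80/302 = 21.9868
  North, Clothing: 83×114/302 = 31.3311
  North, Grocery: 83×108/302 = 29.6821
  East, Electronics: 73×80/302 = 19.3377
  East, Clothing: 73×114/302 = 27.5563
  East, Grocery: 73×108/302 = 26.1060
  South, Electronics: 60×80/302 = 15.8940
  South, Clothing: 60×114/302 = 22.6490
  South, Grocery: 60×108/302 = 21.4570
  West, Electronics: 86×80/302 = 22.7815
  West, Clothing: 86×114/302 = 32.4636
  West, Grocery: 86×108/302 = 30.7550
Contributions (O − E)²/E:
  (16 − 21.9868)²/21.9868 = 1.6301
  (22 − 31.3311)²/31.3311 = 2.7790
  (45 − 29.6821)²/29.6821 = 7.9050
  (11 − 19.3377)²/19.3377 = 3.5949
  (40 − 27.5563)²/27.5563 = 5.6192
  (22 − 26.1060)²/26.1060 = 0.6458
  (13 − 15.8940)²/15.8940 = 0.5269
  (33 − 22.6490)²/22.6490 = 4.7306
  (14 − 21.4570)²/21.4570 = 2.5915
  (40 − 22.7815)²/22.7815 = 13.0139
  (19 − 32.4636)²/32.4636 = 5.5837
  (27 − 30.7550)²/30.7550 = 0.4585
χ² = 1.6301 + 2.7790 + 7.9050 + 3.5949 + 5.6192 + 0.6458 + 0.5269 + 4.7306 + 2.5915 + 13.0139 + 5.5837 + 0.4585 = 49.08
df = (4−1)(3−1) = 6. Since 49.08 > 16.812, reject the null hypothesis of independence at α = 0.01.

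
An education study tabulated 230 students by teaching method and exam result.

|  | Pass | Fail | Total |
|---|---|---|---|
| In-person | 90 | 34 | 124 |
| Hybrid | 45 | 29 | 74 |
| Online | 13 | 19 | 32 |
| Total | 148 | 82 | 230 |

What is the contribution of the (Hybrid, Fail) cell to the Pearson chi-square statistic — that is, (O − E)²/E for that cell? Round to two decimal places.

0.26

Row total (Hybrid) = 74; column total (Fail) = 82; N = 230.
Expected count E = 74 × 82 / 230 = 26.383.
Contribution = (O − E)²/E = (29 − 26.383)² / 26.383 = 0.26.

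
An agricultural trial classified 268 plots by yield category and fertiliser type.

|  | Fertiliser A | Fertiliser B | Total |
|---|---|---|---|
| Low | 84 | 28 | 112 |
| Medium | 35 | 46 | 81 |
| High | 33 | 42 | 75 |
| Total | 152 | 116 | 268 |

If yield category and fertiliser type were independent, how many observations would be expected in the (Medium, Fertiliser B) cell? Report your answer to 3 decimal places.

35.060

Row total (Medium) = 81; column total (Fertiliser B) = 116; grand total N = 268.
Expected count = (row total × column total) / N = 81 × 116 / 268 = 35.060.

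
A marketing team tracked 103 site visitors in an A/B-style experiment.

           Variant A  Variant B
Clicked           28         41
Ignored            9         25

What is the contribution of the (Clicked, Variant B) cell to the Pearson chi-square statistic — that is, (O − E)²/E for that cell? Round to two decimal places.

Row total (Clicked) = 69; column total (Variant B) = 66; N = 103.
Expected count E = 69 × 66 / 103 = 44.214.
Contribution = (O − E)²/E = (41 − 44.214)² / 44.214 = 0.23.

0.23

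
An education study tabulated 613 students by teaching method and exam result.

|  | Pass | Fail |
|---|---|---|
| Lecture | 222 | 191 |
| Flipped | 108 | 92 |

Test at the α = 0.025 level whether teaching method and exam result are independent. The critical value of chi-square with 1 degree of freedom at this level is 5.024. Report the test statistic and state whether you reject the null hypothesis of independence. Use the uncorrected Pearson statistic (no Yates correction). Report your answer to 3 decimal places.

0.003; fail to reject H₀

Row totals: 413, 200. Column totals: 330, 283. Grand total N = 613.
Expected counts (row total × column total / N):
  Lecture, Pass: 413×330/613 = 222.3328
  Lecture, Fail: 413×283/613 = 190.6672
  Flipped, Pass: 200×330/613 = 107.6672
  Flipped, Fail: 200×283/613 = 92.3328
Contributions (O − E)²/E:
  (222 − 222.3328)²/222.3328 = 0.0005
  (191 − 190.6672)²/190.6672 = 0.0006
  (108 − 107.6672)²/107.6672 = 0.0010
  (92 − 92.3328)²/92.3328 = 0.0012
χ² = 0.0005 + 0.0006 + 0.0010 + 0.0012 = 0.003
df = (2−1)(2−1) = 1. Since 0.003 < 5.024, fail to reject the null hypothesis of independence at α = 0.025.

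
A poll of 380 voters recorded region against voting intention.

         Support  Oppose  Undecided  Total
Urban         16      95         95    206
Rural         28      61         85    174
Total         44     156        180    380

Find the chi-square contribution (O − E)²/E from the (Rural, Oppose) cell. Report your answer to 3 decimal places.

1.523

Row total (Rural) = 174; column total (Oppose) = 156; N = 380.
Expected count E = 174 × 156 / 380 = 71.4316.
Contribution = (O − E)²/E = (61 − 71.4316)² / 71.4316 = 1.523.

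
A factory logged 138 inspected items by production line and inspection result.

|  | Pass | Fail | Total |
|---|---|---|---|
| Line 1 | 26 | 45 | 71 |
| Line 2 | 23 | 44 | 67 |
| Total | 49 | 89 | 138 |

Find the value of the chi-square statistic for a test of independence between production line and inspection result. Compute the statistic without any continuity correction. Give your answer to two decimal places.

0.08

Grand total N = 138.
Expected counts (row total × column total / N):
  Line 1, Pass: 71×49/138 = 25.210
  Line 1, Fail: 71×89/138 = 45.790
  Line 2, Pass: 67×49/138 = 23.790
  Line 2, Fail: 67×89/138 = 43.210
Contributions (O − E)²/E:
  (26 − 25.210)²/25.210 = 0.0248
  (45 − 45.790)²/45.790 = 0.0136
  (23 − 23.790)²/23.790 = 0.0262
  (44 − 43.210)²/43.210 = 0.0144
χ² = 0.0248 + 0.0136 + 0.0262 + 0.0144 = 0.08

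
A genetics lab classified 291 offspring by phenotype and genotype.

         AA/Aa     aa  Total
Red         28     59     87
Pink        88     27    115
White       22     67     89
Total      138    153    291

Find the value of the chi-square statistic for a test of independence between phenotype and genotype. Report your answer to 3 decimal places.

65.556

Grand total N = 291.
Expected counts (row total × column total / N):
  Red, AA/Aa: 87×138/291 = 41.2577
  Red, aa: 87×153/291 = 45.7423
  Pink, AA/Aa: 115×138/291 = 54.5361
  Pink, aa: 115×153/291 = 60.4639
  White, AA/Aa: 89×138/291 = 42.2062
  White, aa: 89×153/291 = 46.7938
Contributions (O − E)²/E:
  (28 − 41.2577)²/41.2577 = 4.2602
  (59 − 45.7423)²/45.7423 = 3.8425
  (88 − 54.5361)²/54.5361 = 20.5338
  (27 − 60.4639)²/60.4639 = 18.5207
  (22 − 42.2062)²/42.2062 = 9.6737
  (67 − 46.7938)²/46.7938 = 8.7253
χ² = 4.2602 + 3.8425 + 20.5338 + 18.5207 + 9.6737 + 8.7253 = 65.556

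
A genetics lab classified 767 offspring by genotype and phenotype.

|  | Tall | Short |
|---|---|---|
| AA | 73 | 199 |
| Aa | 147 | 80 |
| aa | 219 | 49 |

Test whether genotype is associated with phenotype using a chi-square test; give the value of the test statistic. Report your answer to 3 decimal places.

173.550

Row totals: 272, 227, 268. Column totals: 439, 328. Grand total N = 767.
Expected counts (row total × column total / N):
  AA, Tall: 272×439/767 = 155.6819
  AA, Short: 272×328/767 = 116.3181
  Aa, Tall: 227×439/767 = 129.9257
  Aa, Short: 227×328/767 = 97.0743
  aa, Tall: 268×439/767 = 153.3924
  aa, Short: 268×328/767 = 114.6076
Contributions (O − E)²/E:
  (73 − 155.6819)²/155.6819 = 43.9120
  (199 − 116.3181)²/116.3181 = 58.7724
  (147 − 129.9257)²/129.9257 = 2.2438
  (80 − 97.0743)²/97.0743 = 3.0032
  (219 − 153.3924)²/153.3924 = 28.0611
  (49 − 114.6076)²/114.6076 = 37.5573
χ² = 43.9120 + 58.7724 + 2.2438 + 3.0032 + 28.0611 + 37.5573 = 173.550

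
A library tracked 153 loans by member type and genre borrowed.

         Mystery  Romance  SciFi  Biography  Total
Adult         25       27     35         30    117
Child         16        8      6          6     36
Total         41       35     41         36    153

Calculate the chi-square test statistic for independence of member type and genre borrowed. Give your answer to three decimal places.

8.225

Grand total N = 153.
Expected counts (row total × column total / N):
  Adult, Mystery: 117×41/153 = 31.3529
  Adult, Romance: 117×35/153 = 26.7647
  Adult, SciFi: 117×41/153 = 31.3529
  Adult, Biography: 117×36/153 = 27.5294
  Child, Mystery: 36×41/153 = 9.6471
  Child, Romance: 36×35/153 = 8.2353
  Child, SciFi: 36×41/153 = 9.6471
  Child, Biography: 36×36/153 = 8.4706
Contributions (O − E)²/E:
  (25 − 31.3529)²/31.3529 = 1.2873
  (27 − 26.7647)²/26.7647 = 0.0021
  (35 − 31.3529)²/31.3529 = 0.4242
  (30 − 27.5294)²/27.5294 = 0.2217
  (16 − 9.6471)²/9.6471 = 4.1836
  (8 − 8.2353)²/8.2353 = 0.0067
  (6 − 9.6471)²/9.6471 = 1.3788
  (6 − 8.4706)²/8.4706 = 0.7206
χ² = 1.2873 + 0.0021 + 0.4242 + 0.2217 + 4.1836 + 0.0067 + 1.3788 + 0.7206 = 8.225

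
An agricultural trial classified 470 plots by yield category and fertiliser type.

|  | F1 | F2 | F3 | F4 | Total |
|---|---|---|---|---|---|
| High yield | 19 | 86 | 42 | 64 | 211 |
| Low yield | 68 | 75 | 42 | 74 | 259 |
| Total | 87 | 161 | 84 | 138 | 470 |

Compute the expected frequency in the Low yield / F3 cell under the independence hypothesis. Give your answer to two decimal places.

Row total (Low yield) = 259; column total (F3) = 84; grand total N = 470.
Expected count = (row total × column total) / N = 259 × 84 / 470 = 46.29.

46.29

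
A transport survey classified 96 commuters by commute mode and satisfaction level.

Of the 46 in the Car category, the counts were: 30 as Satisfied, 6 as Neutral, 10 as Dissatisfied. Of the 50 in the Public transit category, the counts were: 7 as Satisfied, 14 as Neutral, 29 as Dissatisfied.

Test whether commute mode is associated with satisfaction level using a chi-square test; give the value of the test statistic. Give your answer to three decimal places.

26.633

Row totals: 46, 50. Column totals: 37, 20, 39. Grand total N = 96.
Expected counts (row total × column total / N):
  Car, Satisfied: 46×37/96 = 17.7292
  Car, Neutral: 46×20/96 = 9.5833
  Car, Dissatisfied: 46×39/96 = 18.6875
  Public transit, Satisfied: 50×37/96 = 19.2708
  Public transit, Neutral: 50×20/96 = 10.4167
  Public transit, Dissatisfied: 50×39/96 = 20.3125
Contributions (O − E)²/E:
  (30 − 17.7292)²/17.7292 = 8.4929
  (6 − 9.5833)²/9.5833 = 1.3398
  (10 − 18.6875)²/18.6875 = 4.0387
  (7 − 19.2708)²/19.2708 = 7.8135
  (14 − 10.4167)²/10.4167 = 1.2326
  (29 − 20.3125)²/20.3125 = 3.7156
χ² = 8.4929 + 1.3398 + 4.0387 + 7.8135 + 1.2326 + 3.7156 = 26.633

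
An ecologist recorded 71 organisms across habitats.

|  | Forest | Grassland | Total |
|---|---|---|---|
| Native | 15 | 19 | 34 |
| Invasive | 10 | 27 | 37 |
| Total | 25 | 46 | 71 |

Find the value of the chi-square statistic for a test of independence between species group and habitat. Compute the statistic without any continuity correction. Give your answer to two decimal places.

2.27

Grand total N = 71.
Expected counts (row total × column total / N):
  Native, Forest: 34×25/71 = 11.972
  Native, Grassland: 34×46/71 = 22.028
  Invasive, Forest: 37×25/71 = 13.028
  Invasive, Grassland: 37×46/71 = 23.972
Contributions (O − E)²/E:
  (15 − 11.972)²/11.972 = 0.7659
  (19 − 22.028)²/22.028 = 0.4162
  (10 − 13.028)²/13.028 = 0.7038
  (27 − 23.972)²/23.972 = 0.3825
χ² = 0.7659 + 0.4162 + 0.7038 + 0.3825 = 2.27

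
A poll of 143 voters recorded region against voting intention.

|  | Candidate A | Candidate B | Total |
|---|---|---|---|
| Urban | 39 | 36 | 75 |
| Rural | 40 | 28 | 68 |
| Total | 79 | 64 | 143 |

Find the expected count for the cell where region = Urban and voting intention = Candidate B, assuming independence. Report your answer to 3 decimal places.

Row total (Urban) = 75; column total (Candidate B) = 64; grand total N = 143.
Expected count = (row total × column total) / N = 75 × 64 / 143 = 33.566.

33.566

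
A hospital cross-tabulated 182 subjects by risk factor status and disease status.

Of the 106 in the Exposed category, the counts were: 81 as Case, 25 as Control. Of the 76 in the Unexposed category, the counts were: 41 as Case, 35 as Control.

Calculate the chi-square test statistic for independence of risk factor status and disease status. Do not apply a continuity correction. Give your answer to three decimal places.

10.111

Row totals: 106, 76. Column totals: 122, 60. Grand total N = 182.
Expected counts (row total × column total / N):
  Exposed, Case: 106×122/182 = 71.05495
  Exposed, Control: 106×60/182 = 34.94505
  Unexposed, Case: 76×122/182 = 50.94505
  Unexposed, Control: 76×60/182 = 25.05495
Contributions (O − E)²/E:
  (81 − 71.05495)²/71.05495 = 1.3919
  (25 − 34.94505)²/34.94505 = 2.8303
  (41 − 50.94505)²/50.94505 = 1.9414
  (35 − 25.05495)²/25.05495 = 3.9475
χ² = 1.3919 + 2.8303 + 1.9414 + 3.9475 = 10.111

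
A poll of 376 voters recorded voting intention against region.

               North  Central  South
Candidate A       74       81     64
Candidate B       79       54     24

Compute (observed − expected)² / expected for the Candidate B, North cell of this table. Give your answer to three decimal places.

Row total (Candidate B) = 157; column total (North) = 153; N = 376.
Expected count E = 157 × 153 / 376 = 63.88564.
Contribution = (O − E)²/E = (79 − 63.88564)² / 63.88564 = 3.576.

3.576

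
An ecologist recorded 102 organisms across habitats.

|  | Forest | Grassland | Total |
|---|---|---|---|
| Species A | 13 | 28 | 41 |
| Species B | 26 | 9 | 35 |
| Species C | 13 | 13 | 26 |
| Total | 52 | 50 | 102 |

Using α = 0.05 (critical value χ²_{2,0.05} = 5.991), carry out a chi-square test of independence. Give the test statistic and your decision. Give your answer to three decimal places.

13.711; reject H₀

Grand total N = 102.
Expected counts (row total × column total / N):
  Species A, Forest: 41×52/102 = 20.9020
  Species A, Grassland: 41×50/102 = 20.0980
  Species B, Forest: 35×52/102 = 17.8431
  Species B, Grassland: 35×50/102 = 17.1569
  Species C, Forest: 26×52/102 = 13.2549
  Species C, Grassland: 26×50/102 = 12.7451
Contributions (O − E)²/E:
  (13 − 20.9020)²/20.9020 = 2.9874
  (28 − 20.0980)²/20.0980 = 3.1069
  (26 − 17.8431)²/17.8431 = 3.7289
  (9 − 17.1569)²/17.1569 = 3.8780
  (13 − 13.2549)²/13.2549 = 0.0049
  (13 − 12.7451)²/12.7451 = 0.0051
χ² = 2.9874 + 3.1069 + 3.7289 + 3.8780 + 0.0049 + 0.0051 = 13.711
df = (3−1)(2−1) = 2. Since 13.711 > 5.991, reject the null hypothesis of independence at α = 0.05.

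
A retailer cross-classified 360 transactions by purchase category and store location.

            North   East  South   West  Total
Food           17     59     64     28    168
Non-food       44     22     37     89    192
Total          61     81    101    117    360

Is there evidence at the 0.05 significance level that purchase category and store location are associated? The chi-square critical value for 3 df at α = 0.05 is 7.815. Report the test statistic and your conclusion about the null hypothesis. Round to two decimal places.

66.57; reject H₀

Grand total N = 360.
Expected counts (row total × column total / N):
  Food, North: 168×61/360 = 28.467
  Food, East: 168×81/360 = 37.800
  Food, South: 168×101/360 = 47.133
  Food, West: 168×117/360 = 54.600
  Non-food, North: 192×61/360 = 32.533
  Non-food, East: 192×81/360 = 43.200
  Non-food, South: 192×101/360 = 53.867
  Non-food, West: 192×117/360 = 62.400
Contributions (O − E)²/E:
  (17 − 28.467)²/28.467 = 4.6191
  (59 − 37.800)²/37.800 = 11.8899
  (64 − 47.133)²/47.133 = 6.0360
  (28 − 54.600)²/54.600 = 12.9590
  (44 − 32.533)²/32.533 = 4.0418
  (22 − 43.200)²/43.200 = 10.4037
  (37 − 53.867)²/53.867 = 5.2814
  (89 − 62.400)²/62.400 = 11.3391
χ² = 4.6191 + 11.8899 + 6.0360 + 12.9590 + 4.0418 + 10.4037 + 5.2814 + 11.3391 = 66.57
df = (2−1)(4−1) = 3. Since 66.57 > 7.815, reject the null hypothesis of independence at α = 0.05.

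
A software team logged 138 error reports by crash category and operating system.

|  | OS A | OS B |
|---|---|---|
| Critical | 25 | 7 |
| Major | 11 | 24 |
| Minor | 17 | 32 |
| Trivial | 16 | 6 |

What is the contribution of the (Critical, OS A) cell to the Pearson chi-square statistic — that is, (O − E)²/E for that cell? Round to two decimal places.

5.06

Row total (Critical) = 32; column total (OS A) = 69; N = 138.
Expected count E = 32 × 69 / 138 = 16.000.
Contribution = (O − E)²/E = (25 − 16.000)² / 16.000 = 5.06.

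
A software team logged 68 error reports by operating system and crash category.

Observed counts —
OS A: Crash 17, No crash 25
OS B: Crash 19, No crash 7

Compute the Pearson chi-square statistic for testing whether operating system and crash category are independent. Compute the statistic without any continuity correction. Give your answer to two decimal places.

6.85

Row totals: 42, 26. Column totals: 36, 32. Grand total N = 68.
Expected counts (row total × column total / N):
  OS A, Crash: 42×36/68 = 22.235
  OS A, No crash: 42×32/68 = 19.765
  OS B, Crash: 26×36/68 = 13.765
  OS B, No crash: 26×32/68 = 12.235
Contributions (O − E)²/E:
  (17 − 22.235)²/22.235 = 1.2325
  (25 − 19.765)²/19.765 = 1.3866
  (19 − 13.765)²/13.765 = 1.9909
  (7 − 12.235)²/12.235 = 2.2399
χ² = 1.2325 + 1.3866 + 1.9909 + 2.2399 = 6.85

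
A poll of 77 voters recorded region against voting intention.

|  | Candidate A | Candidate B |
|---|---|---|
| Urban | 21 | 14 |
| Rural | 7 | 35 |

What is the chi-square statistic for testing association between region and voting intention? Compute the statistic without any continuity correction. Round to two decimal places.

Row totals: 35, 42. Column totals: 28, 49. Grand total N = 77.
Expected counts (row total × column total / N):
  Urban, Candidate A: 35×28/77 = 12.727
  Urban, Candidate B: 35×49/77 = 22.273
  Rural, Candidate A: 42×28/77 = 15.273
  Rural, Candidate B: 42×49/77 = 26.727
Contributions (O − E)²/E:
  (21 − 12.727)²/12.727 = 5.3777
  (14 − 22.273)²/22.273 = 3.0729
  (7 − 15.273)²/15.273 = 4.4813
  (35 − 26.727)²/26.727 = 2.5608
χ² = 5.3777 + 3.0729 + 4.4813 + 2.5608 = 15.49

15.49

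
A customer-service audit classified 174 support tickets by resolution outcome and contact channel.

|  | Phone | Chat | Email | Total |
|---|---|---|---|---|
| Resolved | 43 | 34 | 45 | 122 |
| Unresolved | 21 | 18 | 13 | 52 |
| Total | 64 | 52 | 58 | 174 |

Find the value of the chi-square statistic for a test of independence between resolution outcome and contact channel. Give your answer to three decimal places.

Grand total N = 174.
Expected counts (row total × column total / N):
  Resolved, Phone: 122×64/174 = 44.8736
  Resolved, Chat: 122×52/174 = 36.4598
  Resolved, Email: 122×58/174 = 40.6667
  Unresolved, Phone: 52×64/174 = 19.1264
  Unresolved, Chat: 52×52/174 = 15.5402
  Unresolved, Email: 52×58/174 = 17.3333
Contributions (O − E)²/E:
  (43 − 44.8736)²/44.8736 = 0.0782
  (34 − 36.4598)²/36.4598 = 0.1660
  (45 − 40.6667)²/40.6667 = 0.4617
  (21 − 19.1264)²/19.1264 = 0.1835
  (18 − 15.5402)²/15.5402 = 0.3894
  (13 − 17.3333)²/17.3333 = 1.0833
χ² = 0.0782 + 0.1660 + 0.4617 + 0.1835 + 0.3894 + 1.0833 = 2.362

2.362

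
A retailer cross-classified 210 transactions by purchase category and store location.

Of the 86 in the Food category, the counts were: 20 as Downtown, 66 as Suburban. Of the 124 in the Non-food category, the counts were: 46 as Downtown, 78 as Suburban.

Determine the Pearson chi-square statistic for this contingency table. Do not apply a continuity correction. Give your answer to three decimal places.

4.514

Row totals: 86, 124. Column totals: 66, 144. Grand total N = 210.
Expected counts (row total × column total / N):
  Food, Downtown: 86×66/210 = 27.0286
  Food, Suburban: 86×144/210 = 58.9714
  Non-food, Downtown: 124×66/210 = 38.9714
  Non-food, Suburban: 124×144/210 = 85.0286
Contributions (O − E)²/E:
  (20 − 27.0286)²/27.0286 = 1.8277
  (66 − 58.9714)²/58.9714 = 0.8377
  (46 − 38.9714)²/38.9714 = 1.2676
  (78 − 85.0286)²/85.0286 = 0.5810
χ² = 1.8277 + 0.8377 + 1.2676 + 0.5810 = 4.514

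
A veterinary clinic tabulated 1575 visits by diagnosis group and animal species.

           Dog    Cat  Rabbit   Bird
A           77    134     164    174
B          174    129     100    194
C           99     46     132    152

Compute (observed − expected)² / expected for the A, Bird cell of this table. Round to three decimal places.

0.291

Row total (A) = 549; column total (Bird) = 520; N = 1575.
Expected count E = 549 × 520 / 1575 = 181.2571.
Contribution = (O − E)²/E = (174 − 181.2571)² / 181.2571 = 0.291.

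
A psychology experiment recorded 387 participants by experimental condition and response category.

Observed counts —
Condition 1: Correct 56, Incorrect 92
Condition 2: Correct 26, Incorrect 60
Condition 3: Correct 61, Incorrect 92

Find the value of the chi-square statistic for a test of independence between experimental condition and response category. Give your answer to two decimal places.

2.28

Row totals: 148, 86, 153. Column totals: 143, 244. Grand total N = 387.
Expected counts (row total × column total / N):
  Condition 1, Correct: 148×143/387 = 54.687
  Condition 1, Incorrect: 148×244/387 = 93.313
  Condition 2, Correct: 86×143/387 = 31.778
  Condition 2, Incorrect: 86×244/387 = 54.222
  Condition 3, Correct: 153×143/387 = 56.535
  Condition 3, Incorrect: 153×244/387 = 96.465
Contributions (O − E)²/E:
  (56 − 54.687)²/54.687 = 0.0315
  (92 − 93.313)²/93.313 = 0.0185
  (26 − 31.778)²/31.778 = 1.0506
  (60 − 54.222)²/54.222 = 0.6157
  (61 − 56.535)²/56.535 = 0.3526
  (92 − 96.465)²/96.465 = 0.2067
χ² = 0.0315 + 0.0185 + 1.0506 + 0.6157 + 0.3526 + 0.2067 = 2.28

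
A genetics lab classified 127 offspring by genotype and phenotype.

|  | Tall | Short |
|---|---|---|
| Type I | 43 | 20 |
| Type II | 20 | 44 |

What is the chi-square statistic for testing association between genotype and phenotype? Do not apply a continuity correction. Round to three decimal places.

17.390

Row totals: 63, 64. Column totals: 63, 64. Grand total N = 127.
Expected counts (row total × column total / N):
  Type I, Tall: 63×63/127 = 31.2520
  Type I, Short: 63×64/127 = 31.7480
  Type II, Tall: 64×63/127 = 31.7480
  Type II, Short: 64×64/127 = 32.2520
Contributions (O − E)²/E:
  (43 − 31.2520)²/31.2520 = 4.4162
  (20 − 31.7480)²/31.7480 = 4.3472
  (20 − 31.7480)²/31.7480 = 4.3472
  (44 − 32.2520)²/32.2520 = 4.2793
χ² = 4.4162 + 4.3472 + 4.3472 + 4.2793 = 17.390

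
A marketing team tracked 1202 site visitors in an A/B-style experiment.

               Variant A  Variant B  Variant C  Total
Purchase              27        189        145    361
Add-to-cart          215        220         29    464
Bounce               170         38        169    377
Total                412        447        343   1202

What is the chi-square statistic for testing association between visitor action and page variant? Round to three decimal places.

Grand total N = 1202.
Expected counts (row total × column total / N):
  Purchase, Variant A: 361×412/1202 = 123.7371
  Purchase, Variant B: 361×447/1202 = 134.2488
  Purchase, Variant C: 361×343/1202 = 103.0141
  Add-to-cart, Variant A: 464×412/1202 = 159.0416
  Add-to-cart, Variant B: 464×447/1202 = 172.5524
  Add-to-cart, Variant C: 464×343/1202 = 132.4060
  Bounce, Variant A: 377×412/1202 = 129.2213
  Bounce, Variant B: 377×447/1202 = 140.1988
  Bounce, Variant C: 377×343/1202 = 107.5799
Contributions (O − E)²/E:
  (27 − 123.7371)²/123.7371 = 75.6286
  (189 − 134.2488)²/134.2488 = 22.3294
  (145 − 103.0141)²/103.0141 = 17.1124
  (215 − 159.0416)²/159.0416 = 19.6888
  (220 − 172.5524)²/172.5524 = 13.0469
  (29 − 132.4060)²/132.4060 = 80.7577
  (170 − 129.2213)²/129.2213 = 12.8686
  (38 − 140.1988)²/140.1988 = 74.4985
  (169 − 107.5799)²/107.5799 = 35.0663
χ² = 75.6286 + 22.3294 + 17.1124 + 19.6888 + 13.0469 + 80.7577 + 12.8686 + 74.4985 + 35.0663 = 350.997

350.997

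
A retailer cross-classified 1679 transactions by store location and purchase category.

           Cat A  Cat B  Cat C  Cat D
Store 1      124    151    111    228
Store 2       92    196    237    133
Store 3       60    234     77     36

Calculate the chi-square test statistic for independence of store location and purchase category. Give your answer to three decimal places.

229.507

Row totals: 614, 658, 407. Column totals: 276, 581, 425, 397. Grand total N = 1679.
Expected counts (row total × column total / N):
  Store 1, Cat A: 614×276/1679 = 100.9315
  Store 1, Cat B: 614×581/1679 = 212.4681
  Store 1, Cat C: 614×425/1679 = 155.4199
  Store 1, Cat D: 614×397/1679 = 145.1805
  Store 2, Cat A: 658×276/1679 = 108.1644
  Store 2, Cat B: 658×581/1679 = 227.6939
  Store 2, Cat C: 658×425/1679 = 166.5575
  Store 2, Cat D: 658×397/1679 = 155.5843
  Store 3, Cat A: 407×276/1679 = 66.9041
  Store 3, Cat B: 407×581/1679 = 140.8380
  Store 3, Cat C: 407×425/1679 = 103.0226
  Store 3, Cat D: 407×397/1679 = 96.2353
Contributions (O − E)²/E:
  (124 − 100.9315)²/100.9315 = 5.2724
  (151 − 212.4681)²/212.4681 = 17.7830
  (111 − 155.4199)²/155.4199 = 12.6955
  (228 − 145.1805)²/145.1805 = 47.2451
  (92 − 108.1644)²/108.1644 = 2.4157
  (196 − 227.6939)²/227.6939 = 4.4116
  (237 − 166.5575)²/166.5575 = 29.7924
  (133 − 155.5843)²/155.5843 = 3.2783
  (60 − 66.9041)²/66.9041 = 0.7125
  (234 − 140.8380)²/140.8380 = 61.6251
  (77 − 103.0226)²/103.0226 = 6.5731
  (36 − 96.2353)²/96.2353 = 37.7023
χ² = 5.2724 + 17.7830 + 12.6955 + 47.2451 + 2.4157 + 4.4116 + 29.7924 + 3.2783 + 0.7125 + 61.6251 + 6.5731 + 37.7023 = 229.507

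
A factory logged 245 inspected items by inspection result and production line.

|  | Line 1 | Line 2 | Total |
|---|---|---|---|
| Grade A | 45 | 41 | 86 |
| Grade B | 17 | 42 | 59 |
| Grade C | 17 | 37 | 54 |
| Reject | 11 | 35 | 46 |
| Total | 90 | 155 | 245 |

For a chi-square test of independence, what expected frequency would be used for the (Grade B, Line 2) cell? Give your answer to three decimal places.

Row total (Grade B) = 59; column total (Line 2) = 155; grand total N = 245.
Expected count = (row total × column total) / N = 59 × 155 / 245 = 37.327.

37.327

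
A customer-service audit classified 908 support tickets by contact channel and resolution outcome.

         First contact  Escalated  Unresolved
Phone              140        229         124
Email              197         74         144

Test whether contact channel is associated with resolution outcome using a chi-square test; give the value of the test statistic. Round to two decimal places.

84.35

Row totals: 493, 415. Column totals: 337, 303, 268. Grand total N = 908.
Expected counts (row total × column total / N):
  Phone, First contact: 493×337/908 = 182.975
  Phone, Escalated: 493×303/908 = 164.514
  Phone, Unresolved: 493×268/908 = 145.511
  Email, First contact: 415×337/908 = 154.025
  Email, Escalated: 415×303/908 = 138.486
  Email, Unresolved: 415×268/908 = 122.489
Contributions (O − E)²/E:
  (140 − 182.975)²/182.975 = 10.0935
  (229 − 164.514)²/164.514 = 25.2771
  (124 − 145.511)²/145.511 = 3.1800
  (197 − 154.025)²/154.025 = 11.9906
  (74 − 138.486)²/138.486 = 30.0279
  (144 − 122.489)²/122.489 = 3.7777
χ² = 10.0935 + 25.2771 + 3.1800 + 11.9906 + 30.0279 + 3.7777 = 84.35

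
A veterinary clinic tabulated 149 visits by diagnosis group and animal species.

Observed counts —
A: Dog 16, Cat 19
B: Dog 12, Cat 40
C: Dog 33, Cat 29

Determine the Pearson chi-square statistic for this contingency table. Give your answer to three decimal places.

11.063

Row totals: 35, 52, 62. Column totals: 61, 88. Grand total N = 149.
Expected counts (row total × column total / N):
  A, Dog: 35×61/149 = 14.3289
  A, Cat: 35×88/149 = 20.6711
  B, Dog: 52×61/149 = 21.2886
  B, Cat: 52×88/149 = 30.7114
  C, Dog: 62×61/149 = 25.3826
  C, Cat: 62×88/149 = 36.6174
Contributions (O − E)²/E:
  (16 − 14.3289)²/14.3289 = 0.1949
  (19 − 20.6711)²/20.6711 = 0.1351
  (12 − 21.2886)²/21.2886 = 4.0528
  (40 − 30.7114)²/30.7114 = 2.8093
  (33 − 25.3826)²/25.3826 = 2.2860
  (29 − 36.6174)²/36.6174 = 1.5846
χ² = 0.1949 + 0.1351 + 4.0528 + 2.8093 + 2.2860 + 1.5846 = 11.063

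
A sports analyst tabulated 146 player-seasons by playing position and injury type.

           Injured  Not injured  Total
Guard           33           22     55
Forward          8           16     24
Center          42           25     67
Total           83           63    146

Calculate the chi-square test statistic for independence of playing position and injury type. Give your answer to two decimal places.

6.56

Grand total N = 146.
Expected counts (row total × column total / N):
  Guard, Injured: 55×83/146 = 31.267
  Guard, Not injured: 55×63/146 = 23.733
  Forward, Injured: 24×83/146 = 13.644
  Forward, Not injured: 24×63/146 = 10.356
  Center, Injured: 67×83/146 = 38.089
  Center, Not injured: 67×63/146 = 28.911
Contributions (O − E)²/E:
  (33 − 31.267)²/31.267 = 0.0961
  (22 − 23.733)²/23.733 = 0.1265
  (8 − 13.644)²/13.644 = 2.3347
  (16 − 10.356)²/10.356 = 3.0760
  (42 − 38.089)²/38.089 = 0.4016
  (25 − 28.911)²/28.911 = 0.5291
χ² = 0.0961 + 0.1265 + 2.3347 + 3.0760 + 0.4016 + 0.5291 = 6.56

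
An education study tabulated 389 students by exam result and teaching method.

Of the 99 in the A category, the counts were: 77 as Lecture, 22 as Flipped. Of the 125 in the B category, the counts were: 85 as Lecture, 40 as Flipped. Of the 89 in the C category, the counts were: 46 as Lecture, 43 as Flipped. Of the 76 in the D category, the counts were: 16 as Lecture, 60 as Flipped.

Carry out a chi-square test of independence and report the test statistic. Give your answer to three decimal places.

Row totals: 99, 125, 89, 76. Column totals: 224, 165. Grand total N = 389.
Expected counts (row total × column total / N):
  A, Lecture: 99×224/389 = 57.0077
  A, Flipped: 99×165/389 = 41.9923
  B, Lecture: 125×224/389 = 71.9794
  B, Flipped: 125×165/389 = 53.0206
  C, Lecture: 89×224/389 = 51.2494
  C, Flipped: 89×165/389 = 37.7506
  D, Lecture: 76×224/389 = 43.7635
  D, Flipped: 76×165/389 = 32.2365
Contributions (O − E)²/E:
  (77 − 57.0077)²/57.0077 = 7.0112
  (22 − 41.9923)²/41.9923 = 9.5182
  (85 − 71.9794)²/71.9794 = 2.3553
  (40 − 53.0206)²/53.0206 = 3.1976
  (46 − 51.2494)²/51.2494 = 0.5377
  (43 − 37.7506)²/37.7506 = 0.7300
  (16 − 43.7635)²/43.7635 = 17.6131
  (60 − 32.2365)²/32.2365 = 23.9112
χ² = 7.0112 + 9.5182 + 2.3553 + 3.1976 + 0.5377 + 0.7300 + 17.6131 + 23.9112 = 64.874

64.874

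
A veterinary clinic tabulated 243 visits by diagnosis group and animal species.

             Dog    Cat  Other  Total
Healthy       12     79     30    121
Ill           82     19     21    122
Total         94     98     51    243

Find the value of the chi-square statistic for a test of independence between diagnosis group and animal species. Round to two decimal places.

Grand total N = 243.
Expected counts (row total × column total / N):
  Healthy, Dog: 121×94/243 = 46.807
  Healthy, Cat: 121×98/243 = 48.798
  Healthy, Other: 121×51/243 = 25.395
  Ill, Dog: 122×94/243 = 47.193
  Ill, Cat: 122×98/243 = 49.202
  Ill, Other: 122×51/243 = 25.605
Contributions (O − E)²/E:
  (12 − 46.807)²/46.807 = 25.8835
  (79 − 48.798)²/48.798 = 18.6926
  (30 − 25.395)²/25.395 = 0.8350
  (82 − 47.193)²/47.193 = 25.6718
  (19 − 49.202)²/49.202 = 18.5391
  (21 − 25.605)²/25.605 = 0.8282
χ² = 25.8835 + 18.6926 + 0.8350 + 25.6718 + 18.5391 + 0.8282 = 90.45

90.45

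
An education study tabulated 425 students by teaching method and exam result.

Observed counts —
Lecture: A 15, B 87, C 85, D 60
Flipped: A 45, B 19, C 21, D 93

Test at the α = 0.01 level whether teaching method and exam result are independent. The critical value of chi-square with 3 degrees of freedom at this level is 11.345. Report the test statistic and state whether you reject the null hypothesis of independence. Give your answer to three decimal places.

Row totals: 247, 178. Column totals: 60, 106, 106, 153. Grand total N = 425.
Expected counts (row total × column total / N):
  Lecture, A: 247×60/425 = 34.8706
  Lecture, B: 247×106/425 = 61.6047
  Lecture, C: 247×106/425 = 61.6047
  Lecture, D: 247×153/425 = 88.9200
  Flipped, A: 178×60/425 = 25.1294
  Flipped, B: 178×106/425 = 44.3953
  Flipped, C: 178×106/425 = 44.3953
  Flipped, D: 178×153/425 = 64.0800
Contributions (O − E)²/E:
  (15 − 34.8706)²/34.8706 = 11.3230
  (87 − 61.6047)²/61.6047 = 10.4687
  (85 − 61.6047)²/61.6047 = 8.8847
  (60 − 88.9200)²/88.9200 = 9.4058
  (45 − 25.1294)²/25.1294 = 15.7123
  (19 − 44.3953)²/44.3953 = 14.5268
  (21 − 44.3953)²/44.3953 = 12.3288
  (93 − 64.0800)²/64.0800 = 13.0519
χ² = 11.3230 + 10.4687 + 8.8847 + 9.4058 + 15.7123 + 14.5268 + 12.3288 + 13.0519 = 95.702
df = (2−1)(4−1) = 3. Since 95.702 > 11.345, reject the null hypothesis of independence at α = 0.01.

95.702; reject H₀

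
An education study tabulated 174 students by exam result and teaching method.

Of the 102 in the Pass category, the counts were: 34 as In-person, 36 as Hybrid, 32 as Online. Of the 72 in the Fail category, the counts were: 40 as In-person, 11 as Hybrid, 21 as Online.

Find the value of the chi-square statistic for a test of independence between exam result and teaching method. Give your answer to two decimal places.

Row totals: 102, 72. Column totals: 74, 47, 53. Grand total N = 174.
Expected counts (row total × column total / N):
  Pass, In-person: 102×74/174 = 43.379
  Pass, Hybrid: 102×47/174 = 27.552
  Pass, Online: 102×53/174 = 31.069
  Fail, In-person: 72×74/174 = 30.621
  Fail, Hybrid: 72×47/174 = 19.448
  Fail, Online: 72×53/174 = 21.931
Contributions (O − E)²/E:
  (34 − 43.379)²/43.379 = 2.0278
  (36 − 27.552)²/27.552 = 2.5903
  (32 − 31.069)²/31.069 = 0.0279
  (40 − 30.621)²/30.621 = 2.8727
  (11 − 19.448)²/19.448 = 3.6697
  (21 − 21.931)²/21.931 = 0.0395
χ² = 2.0278 + 2.5903 + 0.0279 + 2.8727 + 3.6697 + 0.0395 = 11.23

11.23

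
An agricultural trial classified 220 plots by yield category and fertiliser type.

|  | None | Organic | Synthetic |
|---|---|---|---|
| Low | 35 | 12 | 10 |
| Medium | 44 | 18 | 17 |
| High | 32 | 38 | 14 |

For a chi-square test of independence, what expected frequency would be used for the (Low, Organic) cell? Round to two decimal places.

Row total (Low) = 57; column total (Organic) = 68; grand total N = 220.
Expected count = (row total × column total) / N = 57 × 68 / 220 = 17.62.

17.62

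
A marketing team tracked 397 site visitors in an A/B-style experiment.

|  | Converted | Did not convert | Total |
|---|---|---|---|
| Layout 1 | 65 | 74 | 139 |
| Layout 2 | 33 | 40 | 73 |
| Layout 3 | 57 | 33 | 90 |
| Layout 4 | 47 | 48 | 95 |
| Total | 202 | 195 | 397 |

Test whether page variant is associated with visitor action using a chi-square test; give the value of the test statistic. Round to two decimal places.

Grand total N = 397.
Expected counts (row total × column total / N):
  Layout 1, Converted: 139×202/397 = 70.725
  Layout 1, Did not convert: 139×195/397 = 68.275
  Layout 2, Converted: 73×202/397 = 37.144
  Layout 2, Did not convert: 73×195/397 = 35.856
  Layout 3, Converted: 90×202/397 = 45.793
  Layout 3, Did not convert: 90×195/397 = 44.207
  Layout 4, Converted: 95×202/397 = 48.338
  Layout 4, Did not convert: 95×195/397 = 46.662
Contributions (O − E)²/E:
  (65 − 70.725)²/70.725 = 0.4634
  (74 − 68.275)²/68.275 = 0.4801
  (33 − 37.144)²/37.144 = 0.4623
  (40 − 35.856)²/35.856 = 0.4789
  (57 − 45.793)²/45.793 = 2.7427
  (33 − 44.207)²/44.207 = 2.8411
  (47 − 48.338)²/48.338 = 0.0370
  (48 − 46.662)²/46.662 = 0.0384
χ² = 0.4634 + 0.4801 + 0.4623 + 0.4789 + 2.7427 + 2.8411 + 0.0370 + 0.0384 = 7.54

7.54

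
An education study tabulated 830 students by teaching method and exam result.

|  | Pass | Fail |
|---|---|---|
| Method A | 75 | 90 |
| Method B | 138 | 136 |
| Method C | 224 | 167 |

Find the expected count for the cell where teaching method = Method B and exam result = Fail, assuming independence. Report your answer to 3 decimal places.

129.737

Row total (Method B) = 274; column total (Fail) = 393; grand total N = 830.
Expected count = (row total × column total) / N = 274 × 393 / 830 = 129.737.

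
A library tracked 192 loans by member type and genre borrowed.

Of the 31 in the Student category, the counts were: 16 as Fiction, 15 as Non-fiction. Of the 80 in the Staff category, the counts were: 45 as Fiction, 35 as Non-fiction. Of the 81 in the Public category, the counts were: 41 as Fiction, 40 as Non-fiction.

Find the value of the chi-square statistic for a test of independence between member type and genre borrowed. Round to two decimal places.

Row totals: 31, 80, 81. Column totals: 102, 90. Grand total N = 192.
Expected counts (row total × column total / N):
  Student, Fiction: 31×102/192 = 16.469
  Student, Non-fiction: 31×90/192 = 14.531
  Staff, Fiction: 80×102/192 = 42.500
  Staff, Non-fiction: 80×90/192 = 37.500
  Public, Fiction: 81×102/192 = 43.031
  Public, Non-fiction: 81×90/192 = 37.969
Contributions (O − E)²/E:
  (16 − 16.469)²/16.469 = 0.0134
  (15 − 14.531)²/14.531 = 0.0151
  (45 − 42.500)²/42.500 = 0.1471
  (35 − 37.500)²/37.500 = 0.1667
  (41 − 43.031)²/43.031 = 0.0959
  (40 − 37.969)²/37.969 = 0.1086
χ² = 0.0134 + 0.0151 + 0.1471 + 0.1667 + 0.0959 + 0.1086 = 0.55

0.55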